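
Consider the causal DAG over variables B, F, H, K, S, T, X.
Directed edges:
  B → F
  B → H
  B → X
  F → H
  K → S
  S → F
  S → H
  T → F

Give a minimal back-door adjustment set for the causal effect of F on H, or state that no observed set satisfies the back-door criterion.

F→H: minimal back-door set {B, S}.

desc(F)\{F}={H}; candidates ⊆ {B,K,S,T,X}.
size 0: {}; under {} F still reaches {B,H,K,S,T,X} ∋ H.
size 1: {B}, {K}, {S} …(+2); under {B} F still reaches {H,K,S,T} ∋ H.
{B,S}: F⊥H given {B,S} in G with F→· removed — back-door holds.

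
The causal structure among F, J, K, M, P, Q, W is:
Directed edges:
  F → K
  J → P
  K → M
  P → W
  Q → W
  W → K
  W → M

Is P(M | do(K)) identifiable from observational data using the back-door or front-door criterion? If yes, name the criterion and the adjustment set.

desc(K)\{K}={M}; candidates ⊆ {F,J,P,Q,W}.
size 0: {}; under {} K still reaches {F,J,M,P,Q,W} ∋ M.
{W}: K⊥M given {W} in G with K→· removed — back-door holds.
P(M|do(K)) = Σ_{W} P(M|K,W)·P(W).

P(M|do(K)): backdoor, adjust for {W}.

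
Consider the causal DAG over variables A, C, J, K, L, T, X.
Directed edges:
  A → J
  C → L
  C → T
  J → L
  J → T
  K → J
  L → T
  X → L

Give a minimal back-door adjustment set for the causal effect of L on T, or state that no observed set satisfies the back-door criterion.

desc(L)\{L}={T}; candidates ⊆ {A,C,J,K,X}.
size 0: {}; under {} L still reaches {A,C,J,K,T,X} ∋ T.
size 1: {A}, {C}, {J} …(+2); under {A} L still reaches {C,J,K,T,X} ∋ T.
{C,J}: L⊥T given {C,J} in G with L→· removed — back-door holds.

L→T: minimal back-door set {C, J}.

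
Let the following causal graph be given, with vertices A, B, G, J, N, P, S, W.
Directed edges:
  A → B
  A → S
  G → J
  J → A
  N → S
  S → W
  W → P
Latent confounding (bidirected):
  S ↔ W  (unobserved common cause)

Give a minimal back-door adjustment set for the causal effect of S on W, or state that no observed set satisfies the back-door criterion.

S→W: no observed back-door set.

desc(S)\{S}={P,W}; candidates ⊆ {A,B,G,J,N}.
S↔W: latent back-door arc(s) into S.
size 0: {}; under {} S still reaches {A,B,G,J,N,P,W} ∋ W.
size 1: {A}, {B}, {G} …(+2); under {A} S still reaches {N,P,W} ∋ W.
size 2: {A,B}, {A,G}, {A,J} …(+7); under {A,B} S still reaches {N,P,W} ∋ W.
S↔W cannot be blocked by any observed set — no back-door set.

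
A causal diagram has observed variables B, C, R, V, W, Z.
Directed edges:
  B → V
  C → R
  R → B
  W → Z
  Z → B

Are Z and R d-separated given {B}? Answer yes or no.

Bayes-Ball from Z | {B} reaches {C,R,W}.
R ∈ reach(Z|{B}) ⇒ Z ⊥̸ R | {B}.

No — Z and R are d-connected given {B}.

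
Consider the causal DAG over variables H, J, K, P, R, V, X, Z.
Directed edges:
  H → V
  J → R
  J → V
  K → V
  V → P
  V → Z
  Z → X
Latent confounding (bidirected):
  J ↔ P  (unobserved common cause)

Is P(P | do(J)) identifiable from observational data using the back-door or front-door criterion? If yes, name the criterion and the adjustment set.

desc(J)\{J}={P,R,V,X,Z}; candidates ⊆ {H,K}.
J↔P: latent back-door arc(s) into J.
size 0: {}; under {} J still reaches {P} ∋ P.
size 1: {H}, {K}; under {H} J still reaches {P} ∋ P.
size 2: {H,K}; under {H,K} J still reaches {P} ∋ P.
J↔P cannot be blocked by any observed set — no back-door set.
{V}: (i) intercepts every directed J→P path; (ii) no back-door J→{V}; (iii) {J} blocks every back-door {V}→P. Front-door holds.
P(P|do(J)) = Σ_{V} P(V|J) Σ_{J'} P(P|V,J')P(J').

P(P|do(J)): frontdoor, adjust for {V}.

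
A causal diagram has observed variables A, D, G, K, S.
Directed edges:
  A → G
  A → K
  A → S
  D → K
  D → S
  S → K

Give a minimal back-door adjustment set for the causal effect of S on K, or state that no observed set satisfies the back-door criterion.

desc(S)\{S}={K}; candidates ⊆ {A,D,G}.
size 0: {}; under {} S still reaches {A,D,G,K} ∋ K.
size 1: {A}, {D}, {G}; under {A} S still reaches {D,K} ∋ K.
{A,D}: S⊥K given {A,D} in G with S→· removed — back-door holds.

S→K: minimal back-door set {A, D}.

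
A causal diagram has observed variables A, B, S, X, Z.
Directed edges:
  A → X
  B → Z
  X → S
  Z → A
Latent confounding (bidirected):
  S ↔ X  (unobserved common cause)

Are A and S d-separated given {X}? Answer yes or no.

No — A and S are d-connected given {X}.

Bayes-Ball from A | {X} reaches {B,S,Z}.
S ∈ reach(A|{X}) ⇒ A ⊥̸ S | {X}.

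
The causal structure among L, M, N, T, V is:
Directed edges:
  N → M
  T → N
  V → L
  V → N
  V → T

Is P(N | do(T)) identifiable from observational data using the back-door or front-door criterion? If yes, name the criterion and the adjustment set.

desc(T)\{T}={M,N}; candidates ⊆ {L,V}.
size 0: {}; under {} T still reaches {L,M,N,V} ∋ N.
{V}: T⊥N given {V} in G with T→· removed — back-door holds.
P(N|do(T)) = Σ_{V} P(N|T,V)·P(V).

P(N|do(T)): backdoor, adjust for {V}.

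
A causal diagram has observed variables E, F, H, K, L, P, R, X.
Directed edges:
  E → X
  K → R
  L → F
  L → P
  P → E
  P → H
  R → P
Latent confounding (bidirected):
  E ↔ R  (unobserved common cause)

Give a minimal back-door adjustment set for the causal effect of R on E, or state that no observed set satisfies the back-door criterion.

desc(R)\{R}={E,H,P,X}; candidates ⊆ {F,K,L}.
R↔E: latent back-door arc(s) into R.
size 0: {}; under {} R still reaches {E,K,X} ∋ E.
size 1: {F}, {K}, {L}; under {F} R still reaches {E,K,X} ∋ E.
size 2: {F,K}, {F,L}, {K,L}; under {F,K} R still reaches {E,X} ∋ E.
R↔E cannot be blocked by any observed set — no back-door set.

R→E: no observed back-door set.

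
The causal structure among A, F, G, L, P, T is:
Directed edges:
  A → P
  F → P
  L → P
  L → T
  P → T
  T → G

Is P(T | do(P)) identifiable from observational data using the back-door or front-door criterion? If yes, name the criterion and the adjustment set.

desc(P)\{P}={G,T}; candidates ⊆ {A,F,L}.
size 0: {}; under {} P still reaches {A,F,G,L,T} ∋ T.
{L}: P⊥T given {L} in G with P→· removed — back-door holds.
P(T|do(P)) = Σ_{L} P(T|P,L)·P(L).

P(T|do(P)): backdoor, adjust for {L}.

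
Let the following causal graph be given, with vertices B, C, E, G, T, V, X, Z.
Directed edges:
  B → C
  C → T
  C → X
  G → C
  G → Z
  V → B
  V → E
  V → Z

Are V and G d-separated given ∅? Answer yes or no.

Yes — V ⊥ G | ∅.

Bayes-Ball from V | ∅ reaches {B,C,E,T,X,Z}.
G ∉ reach(V|∅) ⇒ V ⊥ G | ∅.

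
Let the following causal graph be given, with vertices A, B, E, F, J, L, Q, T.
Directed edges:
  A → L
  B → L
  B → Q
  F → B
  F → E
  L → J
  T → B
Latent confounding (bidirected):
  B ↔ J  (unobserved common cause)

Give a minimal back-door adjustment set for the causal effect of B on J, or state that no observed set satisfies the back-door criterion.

B→J: no observed back-door set.

desc(B)\{B}={J,L,Q}; candidates ⊆ {A,E,F,T}.
B↔J: latent back-door arc(s) into B.
size 0: {}; under {} B still reaches {E,F,J,T} ∋ J.
size 1: {A}, {E}, {F} …(+1); under {A} B still reaches {E,F,J,T} ∋ J.
size 2: {A,E}, {A,F}, {A,T} …(+3); under {A,E} B still reaches {F,J,T} ∋ J.
B↔J cannot be blocked by any observed set — no back-door set.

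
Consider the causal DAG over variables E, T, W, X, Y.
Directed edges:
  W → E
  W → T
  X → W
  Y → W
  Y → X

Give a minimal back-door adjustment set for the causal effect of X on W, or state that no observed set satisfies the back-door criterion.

desc(X)\{X}={E,T,W}; candidates ⊆ {Y}.
size 0: {}; under {} X still reaches {E,T,W,Y} ∋ W.
{Y}: X⊥W given {Y} in G with X→· removed — back-door holds.

X→W: minimal back-door set {Y}.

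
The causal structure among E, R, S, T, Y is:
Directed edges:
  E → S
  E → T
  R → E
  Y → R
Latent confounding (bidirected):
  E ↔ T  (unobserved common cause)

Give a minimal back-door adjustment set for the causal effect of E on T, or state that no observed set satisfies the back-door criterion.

E→T: no observed back-door set.

desc(E)\{E}={S,T}; candidates ⊆ {R,Y}.
E↔T: latent back-door arc(s) into E.
size 0: {}; under {} E still reaches {R,T,Y} ∋ T.
size 1: {R}, {Y}; under {R} E still reaches {T} ∋ T.
size 2: {R,Y}; under {R,Y} E still reaches {T} ∋ T.
E↔T cannot be blocked by any observed set — no back-door set.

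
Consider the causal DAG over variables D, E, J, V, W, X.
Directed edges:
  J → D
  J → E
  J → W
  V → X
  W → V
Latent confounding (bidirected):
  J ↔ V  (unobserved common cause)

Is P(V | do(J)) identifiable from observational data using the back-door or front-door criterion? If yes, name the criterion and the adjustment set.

P(V|do(J)): frontdoor, adjust for {W}.

desc(J)\{J}={D,E,V,W,X}; candidates ⊆ {—}.
J↔V: latent back-door arc(s) into J.
size 0: {}; under {} J still reaches {V,X} ∋ V.
J↔V cannot be blocked by any observed set — no back-door set.
{W}: (i) intercepts every directed J→V path; (ii) no back-door J→{W}; (iii) {J} blocks every back-door {W}→V. Front-door holds.
P(V|do(J)) = Σ_{W} P(W|J) Σ_{J'} P(V|W,J')P(J').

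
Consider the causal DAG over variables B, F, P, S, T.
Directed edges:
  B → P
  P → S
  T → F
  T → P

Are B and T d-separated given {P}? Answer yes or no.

Bayes-Ball from B | {P} reaches {F,T}.
T ∈ reach(B|{P}) ⇒ B ⊥̸ T | {P}.

No — B and T are d-connected given {P}.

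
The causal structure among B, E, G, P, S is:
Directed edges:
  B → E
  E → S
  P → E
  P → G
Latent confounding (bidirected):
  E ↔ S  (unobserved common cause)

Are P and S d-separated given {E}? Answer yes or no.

No — P and S are d-connected given {E}.

Bayes-Ball from P | {E} reaches {B,G,S}.
S ∈ reach(P|{E}) ⇒ P ⊥̸ S | {E}.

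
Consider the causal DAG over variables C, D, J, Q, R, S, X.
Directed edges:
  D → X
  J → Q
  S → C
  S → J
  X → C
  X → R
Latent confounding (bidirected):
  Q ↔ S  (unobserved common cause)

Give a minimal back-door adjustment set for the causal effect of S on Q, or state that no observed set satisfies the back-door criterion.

desc(S)\{S}={C,J,Q}; candidates ⊆ {D,R,X}.
S↔Q: latent back-door arc(s) into S.
size 0: {}; under {} S still reaches {Q} ∋ Q.
size 1: {D}, {R}, {X}; under {D} S still reaches {Q} ∋ Q.
size 2: {D,R}, {D,X}, {R,X}; under {D,R} S still reaches {Q} ∋ Q.
S↔Q cannot be blocked by any observed set — no back-door set.

S→Q: no observed back-door set.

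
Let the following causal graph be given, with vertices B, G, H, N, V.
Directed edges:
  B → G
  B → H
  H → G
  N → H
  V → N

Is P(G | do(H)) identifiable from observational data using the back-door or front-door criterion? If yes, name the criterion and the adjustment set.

desc(H)\{H}={G}; candidates ⊆ {B,N,V}.
size 0: {}; under {} H still reaches {B,G,N,V} ∋ G.
{B}: H⊥G given {B} in G with H→· removed — back-door holds.
P(G|do(H)) = Σ_{B} P(G|H,B)·P(B).

P(G|do(H)): backdoor, adjust for {B}.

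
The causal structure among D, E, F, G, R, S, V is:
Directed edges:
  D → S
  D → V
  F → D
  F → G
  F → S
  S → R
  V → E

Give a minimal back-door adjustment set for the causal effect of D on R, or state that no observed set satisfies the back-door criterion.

desc(D)\{D}={E,R,S,V}; candidates ⊆ {F,G}.
size 0: {}; under {} D still reaches {F,G,R,S} ∋ R.
{F}: D⊥R given {F} in G with D→· removed — back-door holds.

D→R: minimal back-door set {F}.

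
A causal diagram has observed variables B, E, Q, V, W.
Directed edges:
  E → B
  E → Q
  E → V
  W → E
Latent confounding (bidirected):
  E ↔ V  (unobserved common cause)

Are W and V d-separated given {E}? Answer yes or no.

No — W and V are d-connected given {E}.

Bayes-Ball from W | {E} reaches {V}.
V ∈ reach(W|{E}) ⇒ W ⊥̸ V | {E}.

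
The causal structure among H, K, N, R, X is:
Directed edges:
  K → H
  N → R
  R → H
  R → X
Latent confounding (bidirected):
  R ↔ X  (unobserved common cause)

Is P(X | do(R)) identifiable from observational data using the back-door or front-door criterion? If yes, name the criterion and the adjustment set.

P(X|do(R)): not identifiable (no BD/FD set).

desc(R)\{R}={H,X}; candidates ⊆ {K,N}.
R↔X: latent back-door arc(s) into R.
size 0: {}; under {} R still reaches {N,X} ∋ X.
size 1: {K}, {N}; under {K} R still reaches {N,X} ∋ X.
size 2: {K,N}; under {K,N} R still reaches {X} ∋ X.
R↔X cannot be blocked by any observed set — no back-door set.
No mediator lies on a directed R→…→X path.
Neither criterion identifies P(X|do(R)) in this graph.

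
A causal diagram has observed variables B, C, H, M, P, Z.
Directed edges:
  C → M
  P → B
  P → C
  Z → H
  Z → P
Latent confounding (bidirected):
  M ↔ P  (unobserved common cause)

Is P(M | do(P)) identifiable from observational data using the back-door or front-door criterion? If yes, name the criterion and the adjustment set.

desc(P)\{P}={B,C,M}; candidates ⊆ {H,Z}.
P↔M: latent back-door arc(s) into P.
size 0: {}; under {} P still reaches {H,M,Z} ∋ M.
size 1: {H}, {Z}; under {H} P still reaches {M,Z} ∋ M.
size 2: {H,Z}; under {H,Z} P still reaches {M} ∋ M.
P↔M cannot be blocked by any observed set — no back-door set.
{C}: (i) intercepts every directed P→M path; (ii) no back-door P→{C}; (iii) {P} blocks every back-door {C}→M. Front-door holds.
P(M|do(P)) = Σ_{C} P(C|P) Σ_{P'} P(M|C,P')P(P').

P(M|do(P)): frontdoor, adjust for {C}.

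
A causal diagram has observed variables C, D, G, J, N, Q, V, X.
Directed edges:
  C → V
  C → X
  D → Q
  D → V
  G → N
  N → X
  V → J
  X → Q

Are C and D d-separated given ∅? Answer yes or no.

Bayes-Ball from C | ∅ reaches {J,Q,V,X}.
D ∉ reach(C|∅) ⇒ C ⊥ D | ∅.

Yes — C ⊥ D | ∅.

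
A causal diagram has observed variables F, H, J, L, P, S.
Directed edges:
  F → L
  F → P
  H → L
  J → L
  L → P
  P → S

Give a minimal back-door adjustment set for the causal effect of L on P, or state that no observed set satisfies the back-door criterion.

desc(L)\{L}={P,S}; candidates ⊆ {F,H,J}.
size 0: {}; under {} L still reaches {F,H,J,P,S} ∋ P.
{F}: L⊥P given {F} in G with L→· removed — back-door holds.

L→P: minimal back-door set {F}.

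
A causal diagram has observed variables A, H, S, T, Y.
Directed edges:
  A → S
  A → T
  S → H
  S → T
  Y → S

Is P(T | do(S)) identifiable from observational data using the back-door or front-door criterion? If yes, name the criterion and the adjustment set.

desc(S)\{S}={H,T}; candidates ⊆ {A,Y}.
size 0: {}; under {} S still reaches {A,T,Y} ∋ T.
{A}: S⊥T given {A} in G with S→· removed — back-door holds.
P(T|do(S)) = Σ_{A} P(T|S,A)·P(A).

P(T|do(S)): backdoor, adjust for {A}.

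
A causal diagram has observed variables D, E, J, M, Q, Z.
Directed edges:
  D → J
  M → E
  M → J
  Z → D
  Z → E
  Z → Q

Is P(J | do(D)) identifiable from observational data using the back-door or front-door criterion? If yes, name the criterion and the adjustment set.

desc(D)\{D}={J}; candidates ⊆ {E,M,Q,Z}.
∅: D⊥J given ∅ in G with D→· removed — back-door holds.
P(J|do(D)) = P(J|D) — no adjustment needed.

P(J|do(D)): backdoor, adjust for ∅.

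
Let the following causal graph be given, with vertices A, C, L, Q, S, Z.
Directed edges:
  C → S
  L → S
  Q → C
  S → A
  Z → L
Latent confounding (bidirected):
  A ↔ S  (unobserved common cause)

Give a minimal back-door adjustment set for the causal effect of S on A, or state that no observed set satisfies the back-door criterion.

desc(S)\{S}={A}; candidates ⊆ {C,L,Q,Z}.
S↔A: latent back-door arc(s) into S.
size 0: {}; under {} S still reaches {A,C,L,Q,Z} ∋ A.
size 1: {C}, {L}, {Q} …(+1); under {C} S still reaches {A,L,Z} ∋ A.
size 2: {C,L}, {C,Q}, {C,Z} …(+3); under {C,L} S still reaches {A} ∋ A.
S↔A cannot be blocked by any observed set — no back-door set.

S→A: no observed back-door set.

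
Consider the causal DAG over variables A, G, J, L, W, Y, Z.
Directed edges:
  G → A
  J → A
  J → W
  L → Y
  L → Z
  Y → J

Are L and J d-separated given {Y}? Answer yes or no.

Yes — L ⊥ J | {Y}.

Bayes-Ball from L | {Y} reaches {Z}.
J ∉ reach(L|{Y}) ⇒ L ⊥ J | {Y}.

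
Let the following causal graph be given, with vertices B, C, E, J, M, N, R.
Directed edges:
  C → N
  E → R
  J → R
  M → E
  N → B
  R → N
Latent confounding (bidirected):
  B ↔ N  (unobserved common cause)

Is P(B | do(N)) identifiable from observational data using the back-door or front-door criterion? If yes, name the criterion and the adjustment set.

P(B|do(N)): not identifiable (no BD/FD set).

desc(N)\{N}={B}; candidates ⊆ {C,E,J,M,R}.
N↔B: latent back-door arc(s) into N.
size 0: {}; under {} N still reaches {B,C,E,J,M,R} ∋ B.
size 1: {C}, {E}, {J} …(+2); under {C} N still reaches {B,E,J,M,R} ∋ B.
size 2: {C,E}, {C,J}, {C,M} …(+7); under {C,E} N still reaches {B,J,R} ∋ B.
N↔B cannot be blocked by any observed set — no back-door set.
No mediator lies on a directed N→…→B path.
Neither criterion identifies P(B|do(N)) in this graph.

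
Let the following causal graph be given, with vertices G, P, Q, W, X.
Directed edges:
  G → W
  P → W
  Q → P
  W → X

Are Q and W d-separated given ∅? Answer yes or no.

No — Q and W are d-connected given ∅.

Bayes-Ball from Q | ∅ reaches {P,W,X}.
W ∈ reach(Q|∅) ⇒ Q ⊥̸ W | ∅.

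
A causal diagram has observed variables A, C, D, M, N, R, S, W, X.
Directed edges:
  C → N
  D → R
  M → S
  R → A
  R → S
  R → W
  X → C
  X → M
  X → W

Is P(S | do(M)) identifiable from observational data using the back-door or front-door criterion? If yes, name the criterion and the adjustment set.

P(S|do(M)): backdoor, adjust for ∅.

desc(M)\{M}={S}; candidates ⊆ {A,C,D,N,R,W,X}.
∅: M⊥S given ∅ in G with M→· removed — back-door holds.
P(S|do(M)) = P(S|M) — no adjustment needed.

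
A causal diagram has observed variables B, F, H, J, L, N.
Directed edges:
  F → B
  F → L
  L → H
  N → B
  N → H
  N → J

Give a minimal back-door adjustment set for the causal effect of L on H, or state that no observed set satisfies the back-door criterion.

desc(L)\{L}={H}; candidates ⊆ {B,F,J,N}.
∅: L⊥H given ∅ in G with L→· removed — back-door holds.

L→H: minimal back-door set ∅.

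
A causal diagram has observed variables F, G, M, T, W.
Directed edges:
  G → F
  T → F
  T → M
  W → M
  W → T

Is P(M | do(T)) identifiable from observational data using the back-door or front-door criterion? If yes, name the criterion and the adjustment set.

P(M|do(T)): backdoor, adjust for {W}.

desc(T)\{T}={F,M}; candidates ⊆ {G,W}.
size 0: {}; under {} T still reaches {M,W} ∋ M.
{W}: T⊥M given {W} in G with T→· removed — back-door holds.
P(M|do(T)) = Σ_{W} P(M|T,W)·P(W).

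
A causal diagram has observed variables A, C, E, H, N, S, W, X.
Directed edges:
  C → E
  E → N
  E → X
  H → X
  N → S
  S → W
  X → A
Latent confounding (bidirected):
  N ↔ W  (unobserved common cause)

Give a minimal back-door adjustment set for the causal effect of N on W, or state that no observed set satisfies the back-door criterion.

N→W: no observed back-door set.

desc(N)\{N}={S,W}; candidates ⊆ {A,C,E,H,X}.
N↔W: latent back-door arc(s) into N.
size 0: {}; under {} N still reaches {A,C,E,W,X} ∋ W.
size 1: {A}, {C}, {E} …(+2); under {A} N still reaches {C,E,H,W,X} ∋ W.
size 2: {A,C}, {A,E}, {A,H} …(+7); under {A,C} N still reaches {E,H,W,X} ∋ W.
N↔W cannot be blocked by any observed set — no back-door set.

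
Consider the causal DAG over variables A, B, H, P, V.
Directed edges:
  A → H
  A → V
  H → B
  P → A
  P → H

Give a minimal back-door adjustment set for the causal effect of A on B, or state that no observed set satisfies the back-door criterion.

A→B: minimal back-door set {P}.

desc(A)\{A}={B,H,V}; candidates ⊆ {P}.
size 0: {}; under {} A still reaches {B,H,P} ∋ B.
{P}: A⊥B given {P} in G with A→· removed — back-door holds.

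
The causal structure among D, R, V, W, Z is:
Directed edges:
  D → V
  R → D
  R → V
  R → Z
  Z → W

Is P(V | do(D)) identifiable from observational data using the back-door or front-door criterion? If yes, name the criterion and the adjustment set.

desc(D)\{D}={V}; candidates ⊆ {R,W,Z}.
size 0: {}; under {} D still reaches {R,V,W,Z} ∋ V.
{R}: D⊥V given {R} in G with D→· removed — back-door holds.
P(V|do(D)) = Σ_{R} P(V|D,R)·P(R).

P(V|do(D)): backdoor, adjust for {R}.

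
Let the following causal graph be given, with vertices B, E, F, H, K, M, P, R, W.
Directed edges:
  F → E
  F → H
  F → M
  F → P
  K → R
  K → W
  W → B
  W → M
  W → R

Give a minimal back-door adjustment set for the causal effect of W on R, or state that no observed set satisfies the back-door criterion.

desc(W)\{W}={B,M,R}; candidates ⊆ {E,F,H,K,P}.
size 0: {}; under {} W still reaches {K,R} ∋ R.
{K}: W⊥R given {K} in G with W→· removed — back-door holds.

W→R: minimal back-door set {K}.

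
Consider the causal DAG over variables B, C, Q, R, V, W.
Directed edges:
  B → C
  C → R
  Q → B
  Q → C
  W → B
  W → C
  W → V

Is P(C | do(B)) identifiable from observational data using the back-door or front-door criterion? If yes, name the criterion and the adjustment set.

desc(B)\{B}={C,R}; candidates ⊆ {Q,V,W}.
size 0: {}; under {} B still reaches {C,Q,R,V,W} ∋ C.
size 1: {Q}, {V}, {W}; under {Q} B still reaches {C,R,V,W} ∋ C.
{Q,W}: B⊥C given {Q,W} in G with B→· removed — back-door holds.
P(C|do(B)) = Σ_{Q,W} P(C|B,Q,W)·P(Q,W).

P(C|do(B)): backdoor, adjust for {Q, W}.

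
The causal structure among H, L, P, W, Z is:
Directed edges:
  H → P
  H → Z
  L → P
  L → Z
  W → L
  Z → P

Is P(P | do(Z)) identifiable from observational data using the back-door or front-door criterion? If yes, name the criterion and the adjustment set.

desc(Z)\{Z}={P}; candidates ⊆ {H,L,W}.
size 0: {}; under {} Z still reaches {H,L,P,W} ∋ P.
size 1: {H}, {L}, {W}; under {H} Z still reaches {L,P,W} ∋ P.
{H,L}: Z⊥P given {H,L} in G with Z→· removed — back-door holds.
P(P|do(Z)) = Σ_{H,L} P(P|Z,H,L)·P(H,L).

P(P|do(Z)): backdoor, adjust for {H, L}.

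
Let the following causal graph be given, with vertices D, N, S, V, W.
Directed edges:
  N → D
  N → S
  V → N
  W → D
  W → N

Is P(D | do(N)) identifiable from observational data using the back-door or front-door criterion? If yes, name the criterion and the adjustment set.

P(D|do(N)): backdoor, adjust for {W}.

desc(N)\{N}={D,S}; candidates ⊆ {V,W}.
size 0: {}; under {} N still reaches {D,V,W} ∋ D.
{W}: N⊥D given {W} in G with N→· removed — back-door holds.
P(D|do(N)) = Σ_{W} P(D|N,W)·P(W).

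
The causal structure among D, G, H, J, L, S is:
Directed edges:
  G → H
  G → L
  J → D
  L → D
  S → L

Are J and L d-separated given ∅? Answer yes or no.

Bayes-Ball from J | ∅ reaches {D}.
L ∉ reach(J|∅) ⇒ J ⊥ L | ∅.

Yes — J ⊥ L | ∅.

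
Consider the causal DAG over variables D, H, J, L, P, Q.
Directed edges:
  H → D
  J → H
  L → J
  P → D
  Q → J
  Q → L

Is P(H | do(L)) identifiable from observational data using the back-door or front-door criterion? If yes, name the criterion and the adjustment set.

P(H|do(L)): backdoor, adjust for {Q}.

desc(L)\{L}={D,H,J}; candidates ⊆ {P,Q}.
size 0: {}; under {} L still reaches {D,H,J,Q} ∋ H.
{Q}: L⊥H given {Q} in G with L→· removed — back-door holds.
P(H|do(L)) = Σ_{Q} P(H|L,Q)·P(Q).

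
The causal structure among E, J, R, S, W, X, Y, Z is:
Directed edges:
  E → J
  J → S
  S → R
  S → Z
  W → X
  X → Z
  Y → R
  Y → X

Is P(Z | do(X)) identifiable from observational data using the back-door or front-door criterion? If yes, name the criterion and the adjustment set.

P(Z|do(X)): backdoor, adjust for ∅.

desc(X)\{X}={Z}; candidates ⊆ {E,J,R,S,W,Y}.
∅: X⊥Z given ∅ in G with X→· removed — back-door holds.
P(Z|do(X)) = P(Z|X) — no adjustment needed.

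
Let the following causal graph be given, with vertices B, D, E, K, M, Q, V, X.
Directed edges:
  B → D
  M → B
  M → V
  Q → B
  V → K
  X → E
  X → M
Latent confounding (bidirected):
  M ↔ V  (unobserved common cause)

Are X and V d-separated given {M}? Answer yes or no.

No — X and V are d-connected given {M}.

Bayes-Ball from X | {M} reaches {E,K,V}.
V ∈ reach(X|{M}) ⇒ X ⊥̸ V | {M}.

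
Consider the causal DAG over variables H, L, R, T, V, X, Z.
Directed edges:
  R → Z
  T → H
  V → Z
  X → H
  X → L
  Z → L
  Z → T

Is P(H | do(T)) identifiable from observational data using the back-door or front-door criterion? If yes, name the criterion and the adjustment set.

P(H|do(T)): backdoor, adjust for ∅.

desc(T)\{T}={H}; candidates ⊆ {L,R,V,X,Z}.
∅: T⊥H given ∅ in G with T→· removed — back-door holds.
P(H|do(T)) = P(H|T) — no adjustment needed.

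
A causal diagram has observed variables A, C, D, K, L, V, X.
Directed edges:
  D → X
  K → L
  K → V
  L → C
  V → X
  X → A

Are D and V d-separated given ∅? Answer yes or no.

Yes — D ⊥ V | ∅.

Bayes-Ball from D | ∅ reaches {A,X}.
V ∉ reach(D|∅) ⇒ D ⊥ V | ∅.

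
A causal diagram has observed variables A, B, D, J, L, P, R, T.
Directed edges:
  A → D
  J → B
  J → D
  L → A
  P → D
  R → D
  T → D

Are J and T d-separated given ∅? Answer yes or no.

Yes — J ⊥ T | ∅.

Bayes-Ball from J | ∅ reaches {B,D}.
T ∉ reach(J|∅) ⇒ J ⊥ T | ∅.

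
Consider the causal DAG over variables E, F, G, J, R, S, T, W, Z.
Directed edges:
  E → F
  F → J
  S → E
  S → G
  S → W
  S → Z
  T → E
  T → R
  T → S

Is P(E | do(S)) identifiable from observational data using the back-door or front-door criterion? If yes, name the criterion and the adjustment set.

desc(S)\{S}={E,F,G,J,W,Z}; candidates ⊆ {R,T}.
size 0: {}; under {} S still reaches {E,F,J,R,T} ∋ E.
{T}: S⊥E given {T} in G with S→· removed — back-door holds.
P(E|do(S)) = Σ_{T} P(E|S,T)·P(T).

P(E|do(S)): backdoor, adjust for {T}.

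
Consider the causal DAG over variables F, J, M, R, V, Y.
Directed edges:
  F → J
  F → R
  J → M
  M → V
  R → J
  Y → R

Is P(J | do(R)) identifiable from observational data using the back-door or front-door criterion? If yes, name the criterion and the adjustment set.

P(J|do(R)): backdoor, adjust for {F}.

desc(R)\{R}={J,M,V}; candidates ⊆ {F,Y}.
size 0: {}; under {} R still reaches {F,J,M,V,Y} ∋ J.
{F}: R⊥J given {F} in G with R→· removed — back-door holds.
P(J|do(R)) = Σ_{F} P(J|R,F)·P(F).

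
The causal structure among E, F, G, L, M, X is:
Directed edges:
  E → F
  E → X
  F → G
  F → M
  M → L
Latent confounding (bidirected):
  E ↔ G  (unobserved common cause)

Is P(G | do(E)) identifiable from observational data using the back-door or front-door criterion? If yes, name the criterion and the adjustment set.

P(G|do(E)): frontdoor, adjust for {F}.

desc(E)\{E}={F,G,L,M,X}; candidates ⊆ {—}.
E↔G: latent back-door arc(s) into E.
size 0: {}; under {} E still reaches {G} ∋ G.
E↔G cannot be blocked by any observed set — no back-door set.
{F}: (i) intercepts every directed E→G path; (ii) no back-door E→{F}; (iii) {E} blocks every back-door {F}→G. Front-door holds.
P(G|do(E)) = Σ_{F} P(F|E) Σ_{E'} P(G|F,E')P(E').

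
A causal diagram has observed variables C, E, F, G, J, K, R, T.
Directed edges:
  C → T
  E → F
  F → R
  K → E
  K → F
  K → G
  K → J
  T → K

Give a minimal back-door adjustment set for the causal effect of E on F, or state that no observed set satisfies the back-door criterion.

E→F: minimal back-door set {K}.

desc(E)\{E}={F,R}; candidates ⊆ {C,G,J,K,T}.
size 0: {}; under {} E still reaches {C,F,G,J,K,R,T} ∋ F.
{K}: E⊥F given {K} in G with E→· removed — back-door holds.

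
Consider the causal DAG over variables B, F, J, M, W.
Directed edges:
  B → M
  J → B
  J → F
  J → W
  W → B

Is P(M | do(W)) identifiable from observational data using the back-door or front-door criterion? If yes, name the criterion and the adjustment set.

desc(W)\{W}={B,M}; candidates ⊆ {F,J}.
size 0: {}; under {} W still reaches {B,F,J,M} ∋ M.
{J}: W⊥M given {J} in G with W→· removed — back-door holds.
P(M|do(W)) = Σ_{J} P(M|W,J)·P(J).

P(M|do(W)): backdoor, adjust for {J}.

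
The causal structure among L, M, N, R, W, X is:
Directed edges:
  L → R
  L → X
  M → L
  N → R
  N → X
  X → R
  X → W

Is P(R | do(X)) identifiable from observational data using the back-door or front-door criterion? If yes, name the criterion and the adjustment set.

P(R|do(X)): backdoor, adjust for {L, N}.

desc(X)\{X}={R,W}; candidates ⊆ {L,M,N}.
size 0: {}; under {} X still reaches {L,M,N,R} ∋ R.
size 1: {L}, {M}, {N}; under {L} X still reaches {N,R} ∋ R.
{L,N}: X⊥R given {L,N} in G with X→· removed — back-door holds.
P(R|do(X)) = Σ_{L,N} P(R|X,L,N)·P(L,N).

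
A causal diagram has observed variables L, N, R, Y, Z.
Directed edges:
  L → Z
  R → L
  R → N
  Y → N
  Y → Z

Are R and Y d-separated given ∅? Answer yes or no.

Yes — R ⊥ Y | ∅.

Bayes-Ball from R | ∅ reaches {L,N,Z}.
Y ∉ reach(R|∅) ⇒ R ⊥ Y | ∅.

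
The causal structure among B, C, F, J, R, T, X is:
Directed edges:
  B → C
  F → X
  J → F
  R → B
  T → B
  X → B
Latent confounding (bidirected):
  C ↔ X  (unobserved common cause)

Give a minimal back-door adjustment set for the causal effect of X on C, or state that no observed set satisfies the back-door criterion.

desc(X)\{X}={B,C}; candidates ⊆ {F,J,R,T}.
X↔C: latent back-door arc(s) into X.
size 0: {}; under {} X still reaches {C,F,J} ∋ C.
size 1: {F}, {J}, {R} …(+1); under {F} X still reaches {C} ∋ C.
size 2: {F,J}, {F,R}, {F,T} …(+3); under {F,J} X still reaches {C} ∋ C.
X↔C cannot be blocked by any observed set — no back-door set.

X→C: no observed back-door set.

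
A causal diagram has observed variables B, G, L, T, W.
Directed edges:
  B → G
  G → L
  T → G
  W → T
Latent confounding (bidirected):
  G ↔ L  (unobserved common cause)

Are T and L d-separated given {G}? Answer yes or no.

Bayes-Ball from T | {G} reaches {B,L,W}.
L ∈ reach(T|{G}) ⇒ T ⊥̸ L | {G}.

No — T and L are d-connected given {G}.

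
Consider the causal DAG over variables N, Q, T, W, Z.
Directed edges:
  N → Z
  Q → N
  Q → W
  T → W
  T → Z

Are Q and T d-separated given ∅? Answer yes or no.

Bayes-Ball from Q | ∅ reaches {N,W,Z}.
T ∉ reach(Q|∅) ⇒ Q ⊥ T | ∅.

Yes — Q ⊥ T | ∅.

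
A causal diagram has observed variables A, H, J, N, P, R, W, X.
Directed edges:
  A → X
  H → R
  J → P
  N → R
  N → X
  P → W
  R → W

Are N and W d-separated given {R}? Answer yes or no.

Yes — N ⊥ W | {R}.

Bayes-Ball from N | {R} reaches {H,X}.
W ∉ reach(N|{R}) ⇒ N ⊥ W | {R}.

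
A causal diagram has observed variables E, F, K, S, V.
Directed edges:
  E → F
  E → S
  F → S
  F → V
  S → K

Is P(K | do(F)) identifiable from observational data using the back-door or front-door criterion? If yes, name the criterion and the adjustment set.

P(K|do(F)): backdoor, adjust for {E}.

desc(F)\{F}={K,S,V}; candidates ⊆ {E}.
size 0: {}; under {} F still reaches {E,K,S} ∋ K.
{E}: F⊥K given {E} in G with F→· removed — back-door holds.
P(K|do(F)) = Σ_{E} P(K|F,E)·P(E).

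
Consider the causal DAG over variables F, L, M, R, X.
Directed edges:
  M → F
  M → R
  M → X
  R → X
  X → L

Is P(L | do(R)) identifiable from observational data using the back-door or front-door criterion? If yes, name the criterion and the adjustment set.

desc(R)\{R}={L,X}; candidates ⊆ {F,M}.
size 0: {}; under {} R still reaches {F,L,M,X} ∋ L.
{M}: R⊥L given {M} in G with R→· removed — back-door holds.
P(L|do(R)) = Σ_{M} P(L|R,M)·P(M).

P(L|do(R)): backdoor, adjust for {M}.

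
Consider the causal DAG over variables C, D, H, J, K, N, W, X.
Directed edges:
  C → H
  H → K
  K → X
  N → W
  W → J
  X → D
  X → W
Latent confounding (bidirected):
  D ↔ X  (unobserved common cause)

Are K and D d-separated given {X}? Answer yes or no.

Bayes-Ball from K | {X} reaches {C,D,H}.
D ∈ reach(K|{X}) ⇒ K ⊥̸ D | {X}.

No — K and D are d-connected given {X}.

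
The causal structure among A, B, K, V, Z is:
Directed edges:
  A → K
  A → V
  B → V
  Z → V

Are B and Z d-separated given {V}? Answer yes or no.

No — B and Z are d-connected given {V}.

Bayes-Ball from B | {V} reaches {A,K,Z}.
Z ∈ reach(B|{V}) ⇒ B ⊥̸ Z | {V}.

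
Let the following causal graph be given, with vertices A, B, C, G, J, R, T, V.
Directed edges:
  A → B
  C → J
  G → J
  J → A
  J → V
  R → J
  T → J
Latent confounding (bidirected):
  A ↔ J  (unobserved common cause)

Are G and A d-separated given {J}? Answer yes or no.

No — G and A are d-connected given {J}.

Bayes-Ball from G | {J} reaches {A,B,C,R,T}.
A ∈ reach(G|{J}) ⇒ G ⊥̸ A | {J}.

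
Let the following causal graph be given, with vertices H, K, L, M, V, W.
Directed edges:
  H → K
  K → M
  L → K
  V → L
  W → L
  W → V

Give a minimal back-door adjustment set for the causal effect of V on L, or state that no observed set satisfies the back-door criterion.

V→L: minimal back-door set {W}.

desc(V)\{V}={K,L,M}; candidates ⊆ {H,W}.
size 0: {}; under {} V still reaches {K,L,M,W} ∋ L.
{W}: V⊥L given {W} in G with V→· removed — back-door holds.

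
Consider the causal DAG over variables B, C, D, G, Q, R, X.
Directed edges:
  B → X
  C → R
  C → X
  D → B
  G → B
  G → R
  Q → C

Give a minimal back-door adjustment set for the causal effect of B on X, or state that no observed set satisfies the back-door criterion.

desc(B)\{B}={X}; candidates ⊆ {C,D,G,Q,R}.
∅: B⊥X given ∅ in G with B→· removed — back-door holds.

B→X: minimal back-door set ∅.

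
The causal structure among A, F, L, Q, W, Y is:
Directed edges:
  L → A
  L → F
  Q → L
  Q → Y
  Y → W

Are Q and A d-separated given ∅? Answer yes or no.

Bayes-Ball from Q | ∅ reaches {A,F,L,W,Y}.
A ∈ reach(Q|∅) ⇒ Q ⊥̸ A | ∅.

No — Q and A are d-connected given ∅.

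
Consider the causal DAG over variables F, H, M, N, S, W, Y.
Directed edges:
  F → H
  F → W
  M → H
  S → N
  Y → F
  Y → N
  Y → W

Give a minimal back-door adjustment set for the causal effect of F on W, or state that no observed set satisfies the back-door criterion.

F→W: minimal back-door set {Y}.

desc(F)\{F}={H,W}; candidates ⊆ {M,N,S,Y}.
size 0: {}; under {} F still reaches {N,W,Y} ∋ W.
{Y}: F⊥W given {Y} in G with F→· removed — back-door holds.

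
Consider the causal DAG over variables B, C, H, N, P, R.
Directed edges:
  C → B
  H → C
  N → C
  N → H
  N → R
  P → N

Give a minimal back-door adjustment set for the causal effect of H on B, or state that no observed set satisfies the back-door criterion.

H→B: minimal back-door set {N}.

desc(H)\{H}={B,C}; candidates ⊆ {N,P,R}.
size 0: {}; under {} H still reaches {B,C,N,P,R} ∋ B.
{N}: H⊥B given {N} in G with H→· removed — back-door holds.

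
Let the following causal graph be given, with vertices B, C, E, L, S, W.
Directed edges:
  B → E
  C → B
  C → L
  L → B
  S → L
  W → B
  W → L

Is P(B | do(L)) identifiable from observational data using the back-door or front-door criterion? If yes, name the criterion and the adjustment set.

P(B|do(L)): backdoor, adjust for {C, W}.

desc(L)\{L}={B,E}; candidates ⊆ {C,S,W}.
size 0: {}; under {} L still reaches {B,C,E,S,W} ∋ B.
size 1: {C}, {S}, {W}; under {C} L still reaches {B,E,S,W} ∋ B.
{C,W}: L⊥B given {C,W} in G with L→· removed — back-door holds.
P(B|do(L)) = Σ_{C,W} P(B|L,C,W)·P(C,W).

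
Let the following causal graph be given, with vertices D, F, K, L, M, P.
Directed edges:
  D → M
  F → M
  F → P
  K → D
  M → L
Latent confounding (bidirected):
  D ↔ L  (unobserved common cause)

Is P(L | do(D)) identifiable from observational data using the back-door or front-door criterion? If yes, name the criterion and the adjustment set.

desc(D)\{D}={L,M}; candidates ⊆ {F,K,P}.
D↔L: latent back-door arc(s) into D.
size 0: {}; under {} D still reaches {K,L} ∋ L.
size 1: {F}, {K}, {P}; under {F} D still reaches {K,L} ∋ L.
size 2: {F,K}, {F,P}, {K,P}; under {F,K} D still reaches {L} ∋ L.
D↔L cannot be blocked by any observed set — no back-door set.
{M}: (i) intercepts every directed D→L path; (ii) no back-door D→{M}; (iii) {D} blocks every back-door {M}→L. Front-door holds.
P(L|do(D)) = Σ_{M} P(M|D) Σ_{D'} P(L|M,D')P(D').

P(L|do(D)): frontdoor, adjust for {M}.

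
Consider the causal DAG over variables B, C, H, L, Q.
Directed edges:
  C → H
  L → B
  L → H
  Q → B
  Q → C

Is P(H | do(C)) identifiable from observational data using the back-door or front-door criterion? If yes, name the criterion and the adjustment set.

P(H|do(C)): backdoor, adjust for ∅.

desc(C)\{C}={H}; candidates ⊆ {B,L,Q}.
∅: C⊥H given ∅ in G with C→· removed — back-door holds.
P(H|do(C)) = P(H|C) — no adjustment needed.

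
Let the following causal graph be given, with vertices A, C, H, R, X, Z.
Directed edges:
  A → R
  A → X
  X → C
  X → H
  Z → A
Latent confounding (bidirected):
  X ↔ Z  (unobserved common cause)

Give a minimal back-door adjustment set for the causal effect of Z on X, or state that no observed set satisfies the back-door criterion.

desc(Z)\{Z}={A,C,H,R,X}; candidates ⊆ {—}.
Z↔X: latent back-door arc(s) into Z.
size 0: {}; under {} Z still reaches {C,H,X} ∋ X.
Z↔X cannot be blocked by any observed set — no back-door set.

Z→X: no observed back-door set.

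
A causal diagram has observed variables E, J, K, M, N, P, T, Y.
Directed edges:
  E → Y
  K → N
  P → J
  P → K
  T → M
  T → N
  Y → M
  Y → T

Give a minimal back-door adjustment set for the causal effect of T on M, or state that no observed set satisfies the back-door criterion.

T→M: minimal back-door set {Y}.

desc(T)\{T}={M,N}; candidates ⊆ {E,J,K,P,Y}.
size 0: {}; under {} T still reaches {E,M,Y} ∋ M.
{Y}: T⊥M given {Y} in G with T→· removed — back-door holds.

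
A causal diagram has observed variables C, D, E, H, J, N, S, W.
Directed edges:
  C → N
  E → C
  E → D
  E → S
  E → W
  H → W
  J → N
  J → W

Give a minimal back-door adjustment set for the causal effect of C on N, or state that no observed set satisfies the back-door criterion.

desc(C)\{C}={N}; candidates ⊆ {D,E,H,J,S,W}.
∅: C⊥N given ∅ in G with C→· removed — back-door holds.

C→N: minimal back-door set ∅.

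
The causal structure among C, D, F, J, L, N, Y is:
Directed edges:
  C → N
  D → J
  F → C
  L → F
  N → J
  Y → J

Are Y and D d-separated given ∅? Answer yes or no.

Yes — Y ⊥ D | ∅.

Bayes-Ball from Y | ∅ reaches {J}.
D ∉ reach(Y|∅) ⇒ Y ⊥ D | ∅.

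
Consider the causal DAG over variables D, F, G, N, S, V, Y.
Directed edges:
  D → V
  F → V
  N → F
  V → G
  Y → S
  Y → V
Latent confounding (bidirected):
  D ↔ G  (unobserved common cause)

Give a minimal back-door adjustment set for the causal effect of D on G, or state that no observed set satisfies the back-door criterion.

D→G: no observed back-door set.

desc(D)\{D}={G,V}; candidates ⊆ {F,N,S,Y}.
D↔G: latent back-door arc(s) into D.
size 0: {}; under {} D still reaches {G} ∋ G.
size 1: {F}, {N}, {S} …(+1); under {F} D still reaches {G} ∋ G.
size 2: {F,N}, {F,S}, {F,Y} …(+3); under {F,N} D still reaches {G} ∋ G.
D↔G cannot be blocked by any observed set — no back-door set.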